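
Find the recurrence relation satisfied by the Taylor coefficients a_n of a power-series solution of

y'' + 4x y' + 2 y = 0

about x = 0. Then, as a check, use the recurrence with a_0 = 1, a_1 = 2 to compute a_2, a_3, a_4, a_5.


Substitute y = sum_n a_n x^n.
y''(x) has coefficient (n+2)(n+1) a_{n+2} at x^n;
4 x y'(x) has coefficient 4 n a_n at x^n (shift);
2 y(x) has coefficient 2 a_n at x^n.
Matching x^n: (n+2)(n+1) a_{n+2} + (4n + 2) a_n = 0.
Thus a_{n+2} = (-4n - 2) / ((n+1)(n+2)) * a_n.

Check with a_0 = 1, a_1 = 2 (apply the recurrence for n = 0, 1, 2, 3): a_0 = 1, a_1 = 2, a_2 = -1, a_3 = -2, a_4 = 5/6, a_5 = 7/5.

a_(n+2) = (-4n - 2) / ((n+1)(n+2)) * a_n; check: a_0 = 1, a_1 = 2, a_2 = -1, a_3 = -2, a_4 = 5/6, a_5 = 7/5


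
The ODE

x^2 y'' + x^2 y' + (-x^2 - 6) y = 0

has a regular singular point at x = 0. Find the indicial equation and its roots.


Divide by x^2 to reach normal form y'' + P_1(x) y' + P_2(x) y = 0 with P_1(x) = 1 and P_2(x) = -1 - 6/x^2.
x = 0 is a singular point because the y-coefficient -1 - 6/x^2 has a pole at x = 0.
It is a regular singular point because x P_1(x) = p(x) = x and x^2 P_2(x) = q(x) = -x^2 - 6 are polynomials, hence analytic at x = 0.
p(0) = 0,  q(0) = -6.
Indicial equation: r(r-1) + p(0) r + q(0) = 0, i.e. r^2 + (p(0) - 1) r + q(0) = 0, i.e. r^2 - 1 r - 6 = 0.
Discriminant: (-1)^2 - 4(-6) = 25, so r = (1 ± 5)/2.
Solving: r_1 = 3, r_2 = -2.

indicial: r^2 - 1 r - 6 = 0; roots r_1 = 3, r_2 = -2


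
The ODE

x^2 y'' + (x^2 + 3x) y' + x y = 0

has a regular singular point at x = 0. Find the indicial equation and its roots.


Divide by x^2 to reach normal form y'' + P_1(x) y' + P_2(x) y = 0 with P_1(x) = 1 + 3/x and P_2(x) = 1/x.
x = 0 is a singular point because the y'-coefficient 1 + 3/x has a pole at x = 0 and the y-coefficient 1/x has a pole at x = 0.
It is a regular singular point because x P_1(x) = p(x) = x + 3 and x^2 P_2(x) = q(x) = x are polynomials, hence analytic at x = 0.
p(0) = 3,  q(0) = 0.
Indicial equation: r(r-1) + p(0) r + q(0) = 0, i.e. r^2 + (p(0) - 1) r + q(0) = 0, i.e. r^2 + 2 r = 0.
Discriminant: (2)^2 - 4(0) = 4, so r = (-2 ± 2)/2.
Solving: r_1 = 0, r_2 = -2.

indicial: r^2 + 2 r = 0; roots r_1 = 0, r_2 = -2


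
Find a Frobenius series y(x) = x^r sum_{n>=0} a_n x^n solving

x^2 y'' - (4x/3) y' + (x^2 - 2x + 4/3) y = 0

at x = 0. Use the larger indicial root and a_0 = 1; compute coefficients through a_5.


Write in Frobenius form y'' + (p(x)/x) y' + (q(x)/x^2) y = 0:
  p(x) = -4/3,  q(x) = x^2 - 2x + 4/3.
Indicial equation: r(r-1) + (-4/3) r + (4/3) = 0 -> roots r_1 = 4/3, r_2 = 1.
Take r = r_1 = 4/3. Let y(x) = x^r sum_{n>=0} a_n x^n with a_0 = 1.
Substitute y = x^r sum a_n x^n and match x^{r+n}. The recurrence is
  D(n) a_n - 2 a_{n-1} + 1 a_{n-2} = 0,  where D(n) = (r+n)(r+n-1) + (-4/3)(r+n) + (4/3).
  a_n = [2 a_{n-1} - 1 a_{n-2}] / D(n).
Since the indicial polynomial factors as (r - r_1)(r - r_2), D(n) = (r_1 + n - r_1)(r_1 + n - r_2) = n(n + 1/3).
Evaluating step by step (a_0 = 1):
  n = 1: D(1) = 1(1 + 1/3) = 4/3; numerator = 2(1) = 2; a_1 = (2)/(4/3) = 3/2
  n = 2: D(2) = 2(2 + 1/3) = 14/3; numerator = 2(3/2) - 1(1) = 2; a_2 = (2)/(14/3) = 3/7
  n = 3: D(3) = 3(3 + 1/3) = 10; numerator = 2(3/7) - 1(3/2) = -9/14; a_3 = (-9/14)/(10) = -9/140
  n = 4: D(4) = 4(4 + 1/3) = 52/3; numerator = 2(-9/140) - 1(3/7) = -39/70; a_4 = (-39/70)/(52/3) = -9/280
  n = 5: D(5) = 5(5 + 1/3) = 80/3; numerator = 2(-9/280) - 1(-9/140) = 0; a_5 = (0)/(80/3) = 0

r = 4/3; a_0 = 1; a_1 = 3/2; a_2 = 3/7; a_3 = -9/140; a_4 = -9/280; a_5 = 0


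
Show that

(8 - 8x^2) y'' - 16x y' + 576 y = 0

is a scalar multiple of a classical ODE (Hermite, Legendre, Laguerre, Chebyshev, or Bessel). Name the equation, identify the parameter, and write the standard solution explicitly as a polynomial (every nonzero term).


All three coefficients share the factor 8; dividing through by 8 gives  (1 - x^2) y'' - 2x y' + 72 y = 0.
This matches the Legendre equation (1 - x^2) y'' - 2x y' + n(n+1) y = 0 (note the -2x y' term) with n(n+1) = 72, so n = 8; the polynomial solution is P_8(x).
With y = sum_k a_k x^k, matching x^k gives (k+2)(k+1) a_{k+2} = [k(k+1) - n(n+1)] a_k = (k - 8)(k + 9) a_k. The right side vanishes at k = 8, so the series with the parity of 8 terminates at degree 8.
Standard normalization (P_n(1) = 1): leading coefficient (2n)!/(2^n (n!)^2) = 20922789888000/(256*1625702400) = 6435/128, so a_8 = 6435/128. Work downward with a_k = (k+1)(k+2) a_{k+2} / ((k - 8)(k + 9)):
  a_6 = (7)(8)(6435/128) / ((6 - 8)(6 + 9)) = (45045/16)/(-30) = -3003/32
  a_4 = (5)(6)(-3003/32) / ((4 - 8)(4 + 9)) = (-45045/16)/(-52) = 3465/64
  a_2 = (3)(4)(3465/64) / ((2 - 8)(2 + 9)) = (10395/16)/(-66) = -315/32
  a_0 = (1)(2)(-315/32) / ((0 - 8)(0 + 9)) = (-315/16)/(-72) = 35/128
Hence P_8(x) = 6435 x^8/128 - 3003 x^6/32 + 3465 x^4/64 - 315 x^2/32 + 35/128.

P_8(x); series = 6435 x^8/128 - 3003 x^6/32 + 3465 x^4/64 - 315 x^2/32 + 35/128


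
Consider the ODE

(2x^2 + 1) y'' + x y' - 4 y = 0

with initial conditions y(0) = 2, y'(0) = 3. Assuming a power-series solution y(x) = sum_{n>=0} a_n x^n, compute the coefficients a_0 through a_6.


Ansatz: y(x) = sum_{n>=0} a_n x^n, so y'(x) = sum_{n>=1} n a_n x^(n-1) and y''(x) = sum_{n>=2} n(n-1) a_n x^(n-2).
Substitute into P(x) y'' + Q(x) y' + R(x) y = 0 with P(x) = 2x^2 + 1, Q(x) = x, R(x) = -4, and match powers of x.
Initial conditions: a_0 = 2, a_1 = 3.
Setting the coefficient of each power of x to zero and solving order by order (substituting the coefficients already found):
  x^0: 2 a_2 - 4 a_0 = 0  ->  2 a_2 = 4 a_0 = 8  ->  a_2 = 4
  x^1: 6 a_3 - 3 a_1 = 0  ->  6 a_3 = 3 a_1 = 9  ->  a_3 = 3/2
  x^2: 12 a_4 + 2 a_2 = 0  ->  12 a_4 = -2 a_2 = -8  ->  a_4 = -2/3
  x^3: 20 a_5 + 11 a_3 = 0  ->  20 a_5 = -11 a_3 = -33/2  ->  a_5 = -33/40
  x^4: 30 a_6 + 24 a_4 = 0  ->  30 a_6 = -24 a_4 = 16  ->  a_6 = 8/15
Truncated series: y(x) = 2 + 3 x + 4 x^2 + (3/2) x^3 - (2/3) x^4 - (33/40) x^5 + (8/15) x^6 + O(x^7).

a_0 = 2; a_1 = 3; a_2 = 4; a_3 = 3/2; a_4 = -2/3; a_5 = -33/40; a_6 = 8/15


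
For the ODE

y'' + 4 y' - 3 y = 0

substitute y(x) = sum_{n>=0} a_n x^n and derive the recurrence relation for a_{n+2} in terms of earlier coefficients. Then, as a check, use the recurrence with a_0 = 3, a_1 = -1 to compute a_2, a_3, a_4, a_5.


Substitute y = sum_n a_n x^n.
y''(x) has coefficient (n+2)(n+1) a_{n+2} at x^n;
4 y'(x) has coefficient 4 (n+1) a_{n+1} at x^n;
-3 y(x) has coefficient -3 a_n at x^n.
Matching x^n: (n+2)(n+1) a_{n+2} + 4 (n+1) a_{n+1} - 3 a_n = 0.
Thus a_{n+2} = [-4 (n+1) a_{n+1} + 3 a_n] / ((n+1)(n+2)).

Check with a_0 = 3, a_1 = -1 (apply the recurrence for n = 0, 1, 2, 3): a_0 = 3, a_1 = -1, a_2 = 13/2, a_3 = -55/6, a_4 = 259/24, a_5 = -1201/120.

a_(n+2) = [-4 (n+1) a_(n+1) + 3 a_n] / ((n+1)(n+2)); check: a_0 = 3, a_1 = -1, a_2 = 13/2, a_3 = -55/6, a_4 = 259/24, a_5 = -1201/120


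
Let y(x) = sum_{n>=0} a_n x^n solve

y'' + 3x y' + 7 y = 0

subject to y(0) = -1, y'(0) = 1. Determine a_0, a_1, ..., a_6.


Ansatz: y(x) = sum_{n>=0} a_n x^n, so y'(x) = sum_{n>=1} n a_n x^(n-1) and y''(x) = sum_{n>=2} n(n-1) a_n x^(n-2).
Substitute into P(x) y'' + Q(x) y' + R(x) y = 0 with P(x) = 1, Q(x) = 3x, R(x) = 7, and match powers of x.
Initial conditions: a_0 = -1, a_1 = 1.
Setting the coefficient of each power of x to zero and solving order by order (substituting the coefficients already found):
  x^0: 2 a_2 + 7 a_0 = 0  ->  2 a_2 = -7 a_0 = 7  ->  a_2 = 7/2
  x^1: 6 a_3 + 10 a_1 = 0  ->  6 a_3 = -10 a_1 = -10  ->  a_3 = -5/3
  x^2: 12 a_4 + 13 a_2 = 0  ->  12 a_4 = -13 a_2 = -91/2  ->  a_4 = -91/24
  x^3: 20 a_5 + 16 a_3 = 0  ->  20 a_5 = -16 a_3 = 80/3  ->  a_5 = 4/3
  x^4: 30 a_6 + 19 a_4 = 0  ->  30 a_6 = -19 a_4 = 1729/24  ->  a_6 = 1729/720
Truncated series: y(x) = -1 + x + (7/2) x^2 - (5/3) x^3 - (91/24) x^4 + (4/3) x^5 + (1729/720) x^6 + O(x^7).

a_0 = -1; a_1 = 1; a_2 = 7/2; a_3 = -5/3; a_4 = -91/24; a_5 = 4/3; a_6 = 1729/720


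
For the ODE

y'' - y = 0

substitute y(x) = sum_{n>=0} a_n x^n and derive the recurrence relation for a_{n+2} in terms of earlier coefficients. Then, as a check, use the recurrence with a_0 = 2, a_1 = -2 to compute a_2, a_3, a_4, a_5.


Substitute y = sum_n a_n x^n into y'' + (const) y = 0.
y''(x) = sum_{n>=0} (n+2)(n+1) a_{n+2} x^n.
The ODE becomes sum_n [(n+2)(n+1) a_{n+2} - 1 a_n] x^n = 0.
Setting each coefficient to zero gives the recurrence:
  (n+2)(n+1) a_{n+2} - 1 a_n = 0,
  a_{n+2} = 1 / ((n+1)(n+2)) a_n.

Check with a_0 = 2, a_1 = -2 (apply the recurrence for n = 0, 1, 2, 3): a_0 = 2, a_1 = -2, a_2 = 1, a_3 = -1/3, a_4 = 1/12, a_5 = -1/60.

a_{n+2} = 1/((n+1)(n+2)) * a_n; check: a_0 = 2, a_1 = -2, a_2 = 1, a_3 = -1/3, a_4 = 1/12, a_5 = -1/60


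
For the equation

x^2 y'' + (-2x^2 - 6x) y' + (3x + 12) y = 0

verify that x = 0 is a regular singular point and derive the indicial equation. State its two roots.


Divide by x^2 to reach normal form y'' + P_1(x) y' + P_2(x) y = 0 with P_1(x) = -2 - 6/x and P_2(x) = 3/x + 12/x^2.
x = 0 is a singular point because the y'-coefficient -2 - 6/x has a pole at x = 0 and the y-coefficient 3/x + 12/x^2 has a pole at x = 0.
It is a regular singular point because x P_1(x) = p(x) = -2x - 6 and x^2 P_2(x) = q(x) = 3x + 12 are polynomials, hence analytic at x = 0.
p(0) = -6,  q(0) = 12.
Indicial equation: r(r-1) + p(0) r + q(0) = 0, i.e. r^2 + (p(0) - 1) r + q(0) = 0, i.e. r^2 - 7 r + 12 = 0.
Discriminant: (-7)^2 - 4(12) = 1, so r = (7 ± 1)/2.
Solving: r_1 = 4, r_2 = 3.

indicial: r^2 - 7 r + 12 = 0; roots r_1 = 4, r_2 = 3


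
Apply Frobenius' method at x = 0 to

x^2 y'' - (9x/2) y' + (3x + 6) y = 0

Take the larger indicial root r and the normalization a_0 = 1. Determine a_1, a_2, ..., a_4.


Write in Frobenius form y'' + (p(x)/x) y' + (q(x)/x^2) y = 0:
  p(x) = -9/2,  q(x) = 3x + 6.
Indicial equation: r(r-1) + (-9/2) r + (6) = 0 -> roots r_1 = 4, r_2 = 3/2.
Take r = r_1 = 4. Let y(x) = x^r sum_{n>=0} a_n x^n with a_0 = 1.
Substitute y = x^r sum a_n x^n and match x^{r+n}. The recurrence is
  D(n) a_n + 3 a_{n-1} = 0,  where D(n) = (r+n)(r+n-1) + (-9/2)(r+n) + (6).
  a_n = -3 / D(n) * a_{n-1}.
Since the indicial polynomial factors as (r - r_1)(r - r_2), D(n) = (r_1 + n - r_1)(r_1 + n - r_2) = n(n + 5/2).
Evaluating step by step (a_0 = 1):
  n = 1: D(1) = 1(1 + 5/2) = 7/2; numerator = -3(1) = -3; a_1 = (-3)/(7/2) = -6/7
  n = 2: D(2) = 2(2 + 5/2) = 9; numerator = -3(-6/7) = 18/7; a_2 = (18/7)/(9) = 2/7
  n = 3: D(3) = 3(3 + 5/2) = 33/2; numerator = -3(2/7) = -6/7; a_3 = (-6/7)/(33/2) = -4/77
  n = 4: D(4) = 4(4 + 5/2) = 26; numerator = -3(-4/77) = 12/77; a_4 = (12/77)/(26) = 6/1001

r = 4; a_0 = 1; a_1 = -6/7; a_2 = 2/7; a_3 = -4/77; a_4 = 6/1001


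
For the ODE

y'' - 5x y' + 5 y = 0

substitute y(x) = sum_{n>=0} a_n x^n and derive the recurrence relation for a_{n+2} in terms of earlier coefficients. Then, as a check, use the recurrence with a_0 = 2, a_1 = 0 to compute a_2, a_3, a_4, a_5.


Substitute y = sum_n a_n x^n.
y''(x) has coefficient (n+2)(n+1) a_{n+2} at x^n;
-5 x y'(x) has coefficient -5 n a_n at x^n (shift);
5 y(x) has coefficient 5 a_n at x^n.
Matching x^n: (n+2)(n+1) a_{n+2} + (-5n + 5) a_n = 0.
Thus a_{n+2} = (5n - 5) / ((n+1)(n+2)) * a_n.

Check with a_0 = 2, a_1 = 0 (apply the recurrence for n = 0, 1, 2, 3): a_0 = 2, a_1 = 0, a_2 = -5, a_3 = 0, a_4 = -25/12, a_5 = 0.

a_(n+2) = (5n - 5) / ((n+1)(n+2)) * a_n; check: a_0 = 2, a_1 = 0, a_2 = -5, a_3 = 0, a_4 = -25/12, a_5 = 0


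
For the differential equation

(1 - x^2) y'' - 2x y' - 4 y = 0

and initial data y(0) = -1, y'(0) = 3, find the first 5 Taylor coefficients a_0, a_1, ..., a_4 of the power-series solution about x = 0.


Ansatz: y(x) = sum_{n>=0} a_n x^n, so y'(x) = sum_{n>=1} n a_n x^(n-1) and y''(x) = sum_{n>=2} n(n-1) a_n x^(n-2).
Substitute into P(x) y'' + Q(x) y' + R(x) y = 0 with P(x) = 1 - x^2, Q(x) = -2x, R(x) = -4, and match powers of x.
Initial conditions: a_0 = -1, a_1 = 3.
Setting the coefficient of each power of x to zero and solving order by order (substituting the coefficients already found):
  x^0: 2 a_2 - 4 a_0 = 0  ->  2 a_2 = 4 a_0 = -4  ->  a_2 = -2
  x^1: 6 a_3 - 6 a_1 = 0  ->  6 a_3 = 6 a_1 = 18  ->  a_3 = 3
  x^2: 12 a_4 - 10 a_2 = 0  ->  12 a_4 = 10 a_2 = -20  ->  a_4 = -5/3
Truncated series: y(x) = -1 + 3 x - 2 x^2 + 3 x^3 - (5/3) x^4 + O(x^5).

a_0 = -1; a_1 = 3; a_2 = -2; a_3 = 3; a_4 = -5/3


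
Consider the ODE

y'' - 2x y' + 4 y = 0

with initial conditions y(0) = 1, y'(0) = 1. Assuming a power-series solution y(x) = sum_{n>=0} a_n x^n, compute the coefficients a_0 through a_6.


Ansatz: y(x) = sum_{n>=0} a_n x^n, so y'(x) = sum_{n>=1} n a_n x^(n-1) and y''(x) = sum_{n>=2} n(n-1) a_n x^(n-2).
Substitute into P(x) y'' + Q(x) y' + R(x) y = 0 with P(x) = 1, Q(x) = -2x, R(x) = 4, and match powers of x.
Initial conditions: a_0 = 1, a_1 = 1.
Setting the coefficient of each power of x to zero and solving order by order (substituting the coefficients already found):
  x^0: 2 a_2 + 4 a_0 = 0  ->  2 a_2 = -4 a_0 = -4  ->  a_2 = -2
  x^1: 6 a_3 + 2 a_1 = 0  ->  6 a_3 = -2 a_1 = -2  ->  a_3 = -1/3
  x^2: 12 a_4 = 0  ->  a_4 = 0
  x^3: 20 a_5 - 2 a_3 = 0  ->  20 a_5 = 2 a_3 = -2/3  ->  a_5 = -1/30
  x^4: 30 a_6 - 4 a_4 = 0  ->  30 a_6 = 4 a_4 = 0  ->  a_6 = 0
Truncated series: y(x) = 1 + x - 2 x^2 - (1/3) x^3 - (1/30) x^5 + O(x^7).

a_0 = 1; a_1 = 1; a_2 = -2; a_3 = -1/3; a_4 = 0; a_5 = -1/30; a_6 = 0


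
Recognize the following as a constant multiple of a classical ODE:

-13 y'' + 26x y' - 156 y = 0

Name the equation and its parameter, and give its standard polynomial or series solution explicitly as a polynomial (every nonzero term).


All three coefficients share the factor -13; dividing through by -13 gives  y'' - 2x y' + 12 y = 0.
This matches the Hermite equation y'' - 2x y' + 2n y = 0 with 2n = 12, so n = 6; the polynomial solution is H_6(x).
With y = sum_k a_k x^k, matching x^k gives (k+2)(k+1) a_{k+2} = 2(k - n) a_k = 2(k - 6) a_k. The right side vanishes at k = 6, so the series with the parity of 6 terminates at degree 6.
Standard normalization: leading coefficient of H_n is 2^n, so a_6 = 2^6 = 64. Work downward with a_k = (k+1)(k+2) a_{k+2} / (2(k - n)):
  a_4 = (5)(6)(64) / (2(4 - 6)) = 1920/(-4) = -480
  a_2 = (3)(4)(-480) / (2(2 - 6)) = -5760/(-8) = 720
  a_0 = (1)(2)(720) / (2(0 - 6)) = 1440/(-12) = -120
Hence H_6(x) = 64 x^6 - 480 x^4 + 720 x^2 - 120.

H_6(x); series = 64 x^6 - 480 x^4 + 720 x^2 - 120


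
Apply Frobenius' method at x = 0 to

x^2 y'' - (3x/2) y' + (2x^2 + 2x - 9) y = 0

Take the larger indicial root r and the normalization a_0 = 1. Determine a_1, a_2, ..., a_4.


Write in Frobenius form y'' + (p(x)/x) y' + (q(x)/x^2) y = 0:
  p(x) = -3/2,  q(x) = 2x^2 + 2x - 9.
Indicial equation: r(r-1) + (-3/2) r + (-9) = 0 -> roots r_1 = 9/2, r_2 = -2.
Take r = r_1 = 9/2. Let y(x) = x^r sum_{n>=0} a_n x^n with a_0 = 1.
Substitute y = x^r sum a_n x^n and match x^{r+n}. The recurrence is
  D(n) a_n + 2 a_{n-1} + 2 a_{n-2} = 0,  where D(n) = (r+n)(r+n-1) + (-3/2)(r+n) + (-9).
  a_n = [-2 a_{n-1} - 2 a_{n-2}] / D(n).
Since the indicial polynomial factors as (r - r_1)(r - r_2), D(n) = (r_1 + n - r_1)(r_1 + n - r_2) = n(n + 13/2).
Evaluating step by step (a_0 = 1):
  n = 1: D(1) = 1(1 + 13/2) = 15/2; numerator = -2(1) = -2; a_1 = (-2)/(15/2) = -4/15
  n = 2: D(2) = 2(2 + 13/2) = 17; numerator = -2(-4/15) - 2(1) = -22/15; a_2 = (-22/15)/(17) = -22/255
  n = 3: D(3) = 3(3 + 13/2) = 57/2; numerator = -2(-22/255) - 2(-4/15) = 12/17; a_3 = (12/17)/(57/2) = 8/323
  n = 4: D(4) = 4(4 + 13/2) = 42; numerator = -2(8/323) - 2(-22/255) = 596/4845; a_4 = (596/4845)/(42) = 298/101745

r = 9/2; a_0 = 1; a_1 = -4/15; a_2 = -22/255; a_3 = 8/323; a_4 = 298/101745


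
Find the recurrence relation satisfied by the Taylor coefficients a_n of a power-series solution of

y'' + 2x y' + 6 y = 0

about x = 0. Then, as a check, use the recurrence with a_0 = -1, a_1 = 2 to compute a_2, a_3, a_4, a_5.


Substitute y = sum_n a_n x^n.
y''(x) has coefficient (n+2)(n+1) a_{n+2} at x^n;
2 x y'(x) has coefficient 2 n a_n at x^n (shift);
6 y(x) has coefficient 6 a_n at x^n.
Matching x^n: (n+2)(n+1) a_{n+2} + (2n + 6) a_n = 0.
Thus a_{n+2} = (-2n - 6) / ((n+1)(n+2)) * a_n.

Check with a_0 = -1, a_1 = 2 (apply the recurrence for n = 0, 1, 2, 3): a_0 = -1, a_1 = 2, a_2 = 3, a_3 = -8/3, a_4 = -5/2, a_5 = 8/5.

a_(n+2) = (-2n - 6) / ((n+1)(n+2)) * a_n; check: a_0 = -1, a_1 = 2, a_2 = 3, a_3 = -8/3, a_4 = -5/2, a_5 = 8/5


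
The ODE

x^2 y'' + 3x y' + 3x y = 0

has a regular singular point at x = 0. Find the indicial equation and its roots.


Divide by x^2 to reach normal form y'' + P_1(x) y' + P_2(x) y = 0 with P_1(x) = 3/x and P_2(x) = 3/x.
x = 0 is a singular point because the y'-coefficient 3/x has a pole at x = 0 and the y-coefficient 3/x has a pole at x = 0.
It is a regular singular point because x P_1(x) = p(x) = 3 and x^2 P_2(x) = q(x) = 3x are polynomials, hence analytic at x = 0.
p(0) = 3,  q(0) = 0.
Indicial equation: r(r-1) + p(0) r + q(0) = 0, i.e. r^2 + (p(0) - 1) r + q(0) = 0, i.e. r^2 + 2 r = 0.
Discriminant: (2)^2 - 4(0) = 4, so r = (-2 ± 2)/2.
Solving: r_1 = 0, r_2 = -2.

indicial: r^2 + 2 r = 0; roots r_1 = 0, r_2 = -2


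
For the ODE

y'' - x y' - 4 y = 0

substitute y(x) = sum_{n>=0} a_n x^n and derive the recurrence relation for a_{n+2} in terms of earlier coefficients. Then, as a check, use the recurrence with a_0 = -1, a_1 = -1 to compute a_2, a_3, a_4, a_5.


Substitute y = sum_n a_n x^n.
y''(x) has coefficient (n+2)(n+1) a_{n+2} at x^n;
-x y'(x) has coefficient -n a_n at x^n (shift);
-4 y(x) has coefficient -4 a_n at x^n.
Matching x^n: (n+2)(n+1) a_{n+2} + (-n - 4) a_n = 0.
Thus a_{n+2} = (n + 4) / ((n+1)(n+2)) * a_n.

Check with a_0 = -1, a_1 = -1 (apply the recurrence for n = 0, 1, 2, 3): a_0 = -1, a_1 = -1, a_2 = -2, a_3 = -5/6, a_4 = -1, a_5 = -7/24.

a_(n+2) = (n + 4) / ((n+1)(n+2)) * a_n; check: a_0 = -1, a_1 = -1, a_2 = -2, a_3 = -5/6, a_4 = -1, a_5 = -7/24


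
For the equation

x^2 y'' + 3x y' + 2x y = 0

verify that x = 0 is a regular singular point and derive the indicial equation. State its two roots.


Divide by x^2 to reach normal form y'' + P_1(x) y' + P_2(x) y = 0 with P_1(x) = 3/x and P_2(x) = 2/x.
x = 0 is a singular point because the y'-coefficient 3/x has a pole at x = 0 and the y-coefficient 2/x has a pole at x = 0.
It is a regular singular point because x P_1(x) = p(x) = 3 and x^2 P_2(x) = q(x) = 2x are polynomials, hence analytic at x = 0.
p(0) = 3,  q(0) = 0.
Indicial equation: r(r-1) + p(0) r + q(0) = 0, i.e. r^2 + (p(0) - 1) r + q(0) = 0, i.e. r^2 + 2 r = 0.
Discriminant: (2)^2 - 4(0) = 4, so r = (-2 ± 2)/2.
Solving: r_1 = 0, r_2 = -2.

indicial: r^2 + 2 r = 0; roots r_1 = 0, r_2 = -2


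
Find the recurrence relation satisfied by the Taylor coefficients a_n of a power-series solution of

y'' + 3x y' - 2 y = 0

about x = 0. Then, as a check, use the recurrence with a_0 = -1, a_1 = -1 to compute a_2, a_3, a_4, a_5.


Substitute y = sum_n a_n x^n.
y''(x) has coefficient (n+2)(n+1) a_{n+2} at x^n;
3 x y'(x) has coefficient 3 n a_n at x^n (shift);
-2 y(x) has coefficient -2 a_n at x^n.
Matching x^n: (n+2)(n+1) a_{n+2} + (3n - 2) a_n = 0.
Thus a_{n+2} = (-3n + 2) / ((n+1)(n+2)) * a_n.

Check with a_0 = -1, a_1 = -1 (apply the recurrence for n = 0, 1, 2, 3): a_0 = -1, a_1 = -1, a_2 = -1, a_3 = 1/6, a_4 = 1/3, a_5 = -7/120.

a_(n+2) = (-3n + 2) / ((n+1)(n+2)) * a_n; check: a_0 = -1, a_1 = -1, a_2 = -1, a_3 = 1/6, a_4 = 1/3, a_5 = -7/120


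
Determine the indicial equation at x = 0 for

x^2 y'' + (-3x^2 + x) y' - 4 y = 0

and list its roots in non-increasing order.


Divide by x^2 to reach normal form y'' + P_1(x) y' + P_2(x) y = 0 with P_1(x) = -3 + 1/x and P_2(x) = -4/x^2.
x = 0 is a singular point because the y'-coefficient -3 + 1/x has a pole at x = 0 and the y-coefficient -4/x^2 has a pole at x = 0.
It is a regular singular point because x P_1(x) = p(x) = 1 - 3x and x^2 P_2(x) = q(x) = -4 are polynomials, hence analytic at x = 0.
p(0) = 1,  q(0) = -4.
Indicial equation: r(r-1) + p(0) r + q(0) = 0, i.e. r^2 + (p(0) - 1) r + q(0) = 0, i.e. r^2 - 4 = 0.
Discriminant: (0)^2 - 4(-4) = 16, so r = (0 ± 4)/2.
Solving: r_1 = 2, r_2 = -2.

indicial: r^2 - 4 = 0; roots r_1 = 2, r_2 = -2


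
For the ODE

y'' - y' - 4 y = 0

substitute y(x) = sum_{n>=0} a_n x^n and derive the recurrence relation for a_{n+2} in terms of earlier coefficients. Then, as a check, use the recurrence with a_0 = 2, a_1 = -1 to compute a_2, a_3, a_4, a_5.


Substitute y = sum_n a_n x^n.
y''(x) has coefficient (n+2)(n+1) a_{n+2} at x^n;
-y'(x) has coefficient -(n+1) a_{n+1} at x^n;
-4 y(x) has coefficient -4 a_n at x^n.
Matching x^n: (n+2)(n+1) a_{n+2} - (n+1) a_{n+1} - 4 a_n = 0.
Thus a_{n+2} = [(n+1) a_{n+1} + 4 a_n] / ((n+1)(n+2)).

Check with a_0 = 2, a_1 = -1 (apply the recurrence for n = 0, 1, 2, 3): a_0 = 2, a_1 = -1, a_2 = 7/2, a_3 = 1/2, a_4 = 31/24, a_5 = 43/120.

a_(n+2) = [(n+1) a_(n+1) + 4 a_n] / ((n+1)(n+2)); check: a_0 = 2, a_1 = -1, a_2 = 7/2, a_3 = 1/2, a_4 = 31/24, a_5 = 43/120


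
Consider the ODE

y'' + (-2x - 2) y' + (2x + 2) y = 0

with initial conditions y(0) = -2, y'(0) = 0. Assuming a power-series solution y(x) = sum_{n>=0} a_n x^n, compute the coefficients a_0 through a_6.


Ansatz: y(x) = sum_{n>=0} a_n x^n, so y'(x) = sum_{n>=1} n a_n x^(n-1) and y''(x) = sum_{n>=2} n(n-1) a_n x^(n-2).
Substitute into P(x) y'' + Q(x) y' + R(x) y = 0 with P(x) = 1, Q(x) = -2x - 2, R(x) = 2x + 2, and match powers of x.
Initial conditions: a_0 = -2, a_1 = 0.
Setting the coefficient of each power of x to zero and solving order by order (substituting the coefficients already found):
  x^0: 2 a_2 - 2 a_1 + 2 a_0 = 0  ->  2 a_2 = 2 a_1 - 2 a_0 = 4  ->  a_2 = 2
  x^1: 6 a_3 - 4 a_2 + 2 a_0 = 0  ->  6 a_3 = 4 a_2 - 2 a_0 = 12  ->  a_3 = 2
  x^2: 12 a_4 - 6 a_3 - 2 a_2 + 2 a_1 = 0  ->  12 a_4 = 6 a_3 + 2 a_2 - 2 a_1 = 16  ->  a_4 = 4/3
  x^3: 20 a_5 - 8 a_4 - 4 a_3 + 2 a_2 = 0  ->  20 a_5 = 8 a_4 + 4 a_3 - 2 a_2 = 44/3  ->  a_5 = 11/15
  x^4: 30 a_6 - 10 a_5 - 6 a_4 + 2 a_3 = 0  ->  30 a_6 = 10 a_5 + 6 a_4 - 2 a_3 = 34/3  ->  a_6 = 17/45
Truncated series: y(x) = -2 + 2 x^2 + 2 x^3 + (4/3) x^4 + (11/15) x^5 + (17/45) x^6 + O(x^7).

a_0 = -2; a_1 = 0; a_2 = 2; a_3 = 2; a_4 = 4/3; a_5 = 11/15; a_6 = 17/45


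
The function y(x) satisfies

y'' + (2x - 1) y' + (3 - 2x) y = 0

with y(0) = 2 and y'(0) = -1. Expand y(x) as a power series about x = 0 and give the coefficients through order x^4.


Ansatz: y(x) = sum_{n>=0} a_n x^n, so y'(x) = sum_{n>=1} n a_n x^(n-1) and y''(x) = sum_{n>=2} n(n-1) a_n x^(n-2).
Substitute into P(x) y'' + Q(x) y' + R(x) y = 0 with P(x) = 1, Q(x) = 2x - 1, R(x) = 3 - 2x, and match powers of x.
Initial conditions: a_0 = 2, a_1 = -1.
Setting the coefficient of each power of x to zero and solving order by order (substituting the coefficients already found):
  x^0: 2 a_2 - a_1 + 3 a_0 = 0  ->  2 a_2 = a_1 - 3 a_0 = -7  ->  a_2 = -7/2
  x^1: 6 a_3 - 2 a_2 + 5 a_1 - 2 a_0 = 0  ->  6 a_3 = 2 a_2 - 5 a_1 + 2 a_0 = 2  ->  a_3 = 1/3
  x^2: 12 a_4 - 3 a_3 + 7 a_2 - 2 a_1 = 0  ->  12 a_4 = 3 a_3 - 7 a_2 + 2 a_1 = 47/2  ->  a_4 = 47/24
Truncated series: y(x) = 2 - x - (7/2) x^2 + (1/3) x^3 + (47/24) x^4 + O(x^5).

a_0 = 2; a_1 = -1; a_2 = -7/2; a_3 = 1/3; a_4 = 47/24


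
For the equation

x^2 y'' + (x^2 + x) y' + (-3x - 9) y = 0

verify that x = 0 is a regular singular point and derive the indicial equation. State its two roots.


Divide by x^2 to reach normal form y'' + P_1(x) y' + P_2(x) y = 0 with P_1(x) = 1 + 1/x and P_2(x) = -3/x - 9/x^2.
x = 0 is a singular point because the y'-coefficient 1 + 1/x has a pole at x = 0 and the y-coefficient -3/x - 9/x^2 has a pole at x = 0.
It is a regular singular point because x P_1(x) = p(x) = x + 1 and x^2 P_2(x) = q(x) = -3x - 9 are polynomials, hence analytic at x = 0.
p(0) = 1,  q(0) = -9.
Indicial equation: r(r-1) + p(0) r + q(0) = 0, i.e. r^2 + (p(0) - 1) r + q(0) = 0, i.e. r^2 - 9 = 0.
Discriminant: (0)^2 - 4(-9) = 36, so r = (0 ± 6)/2.
Solving: r_1 = 3, r_2 = -3.

indicial: r^2 - 9 = 0; roots r_1 = 3, r_2 = -3


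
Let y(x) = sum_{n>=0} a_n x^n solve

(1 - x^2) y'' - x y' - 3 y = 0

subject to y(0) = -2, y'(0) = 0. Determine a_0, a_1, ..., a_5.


Ansatz: y(x) = sum_{n>=0} a_n x^n, so y'(x) = sum_{n>=1} n a_n x^(n-1) and y''(x) = sum_{n>=2} n(n-1) a_n x^(n-2).
Substitute into P(x) y'' + Q(x) y' + R(x) y = 0 with P(x) = 1 - x^2, Q(x) = -x, R(x) = -3, and match powers of x.
Initial conditions: a_0 = -2, a_1 = 0.
Setting the coefficient of each power of x to zero and solving order by order (substituting the coefficients already found):
  x^0: 2 a_2 - 3 a_0 = 0  ->  2 a_2 = 3 a_0 = -6  ->  a_2 = -3
  x^1: 6 a_3 - 4 a_1 = 0  ->  6 a_3 = 4 a_1 = 0  ->  a_3 = 0
  x^2: 12 a_4 - 7 a_2 = 0  ->  12 a_4 = 7 a_2 = -21  ->  a_4 = -7/4
  x^3: 20 a_5 - 12 a_3 = 0  ->  20 a_5 = 12 a_3 = 0  ->  a_5 = 0
Truncated series: y(x) = -2 - 3 x^2 - (7/4) x^4 + O(x^6).

a_0 = -2; a_1 = 0; a_2 = -3; a_3 = 0; a_4 = -7/4; a_5 = 0


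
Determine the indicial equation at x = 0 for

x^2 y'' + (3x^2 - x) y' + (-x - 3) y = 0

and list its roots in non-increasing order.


Divide by x^2 to reach normal form y'' + P_1(x) y' + P_2(x) y = 0 with P_1(x) = 3 - 1/x and P_2(x) = -1/x - 3/x^2.
x = 0 is a singular point because the y'-coefficient 3 - 1/x has a pole at x = 0 and the y-coefficient -1/x - 3/x^2 has a pole at x = 0.
It is a regular singular point because x P_1(x) = p(x) = 3x - 1 and x^2 P_2(x) = q(x) = -x - 3 are polynomials, hence analytic at x = 0.
p(0) = -1,  q(0) = -3.
Indicial equation: r(r-1) + p(0) r + q(0) = 0, i.e. r^2 + (p(0) - 1) r + q(0) = 0, i.e. r^2 - 2 r - 3 = 0.
Discriminant: (-2)^2 - 4(-3) = 16, so r = (2 ± 4)/2.
Solving: r_1 = 3, r_2 = -1.

indicial: r^2 - 2 r - 3 = 0; roots r_1 = 3, r_2 = -1


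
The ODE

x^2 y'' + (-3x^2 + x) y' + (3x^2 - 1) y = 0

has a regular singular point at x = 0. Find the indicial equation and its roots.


Divide by x^2 to reach normal form y'' + P_1(x) y' + P_2(x) y = 0 with P_1(x) = -3 + 1/x and P_2(x) = 3 - 1/x^2.
x = 0 is a singular point because the y'-coefficient -3 + 1/x has a pole at x = 0 and the y-coefficient 3 - 1/x^2 has a pole at x = 0.
It is a regular singular point because x P_1(x) = p(x) = 1 - 3x and x^2 P_2(x) = q(x) = 3x^2 - 1 are polynomials, hence analytic at x = 0.
p(0) = 1,  q(0) = -1.
Indicial equation: r(r-1) + p(0) r + q(0) = 0, i.e. r^2 + (p(0) - 1) r + q(0) = 0, i.e. r^2 - 1 = 0.
Discriminant: (0)^2 - 4(-1) = 4, so r = (0 ± 2)/2.
Solving: r_1 = 1, r_2 = -1.

indicial: r^2 - 1 = 0; roots r_1 = 1, r_2 = -1


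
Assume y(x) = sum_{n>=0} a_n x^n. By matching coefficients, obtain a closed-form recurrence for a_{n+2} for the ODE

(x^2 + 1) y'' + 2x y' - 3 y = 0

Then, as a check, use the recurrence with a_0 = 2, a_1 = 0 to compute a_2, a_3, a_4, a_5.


Substitute y = sum_n a_n x^n.
(1 + 1 x^2) y'' contributes (n+2)(n+1) a_{n+2} + n(n-1) a_n at x^n.
2 x y'(x) contributes 2 n a_n at x^n.
-3 y(x) contributes -3 a_n at x^n.
Matching x^n: (n+2)(n+1) a_{n+2} + (n(n-1) + 2 n - 3) a_n = 0.
Thus a_{n+2} = (-n(n-1) - 2 n + 3) / ((n+1)(n+2)) * a_n.

Check with a_0 = 2, a_1 = 0 (apply the recurrence for n = 0, 1, 2, 3): a_0 = 2, a_1 = 0, a_2 = 3, a_3 = 0, a_4 = -3/4, a_5 = 0.

a_(n+2) = (-n(n-1) - 2 n + 3) / ((n+1)(n+2)) * a_n; check: a_0 = 2, a_1 = 0, a_2 = 3, a_3 = 0, a_4 = -3/4, a_5 = 0


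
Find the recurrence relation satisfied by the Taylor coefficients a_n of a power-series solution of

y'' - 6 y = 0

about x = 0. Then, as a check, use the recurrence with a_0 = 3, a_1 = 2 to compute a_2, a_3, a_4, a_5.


Substitute y = sum_n a_n x^n into y'' + (const) y = 0.
y''(x) = sum_{n>=0} (n+2)(n+1) a_{n+2} x^n.
The ODE becomes sum_n [(n+2)(n+1) a_{n+2} - 6 a_n] x^n = 0.
Setting each coefficient to zero gives the recurrence:
  (n+2)(n+1) a_{n+2} - 6 a_n = 0,
  a_{n+2} = 6 / ((n+1)(n+2)) a_n.

Check with a_0 = 3, a_1 = 2 (apply the recurrence for n = 0, 1, 2, 3): a_0 = 3, a_1 = 2, a_2 = 9, a_3 = 2, a_4 = 9/2, a_5 = 3/5.

a_{n+2} = 6/((n+1)(n+2)) * a_n; check: a_0 = 3, a_1 = 2, a_2 = 9, a_3 = 2, a_4 = 9/2, a_5 = 3/5


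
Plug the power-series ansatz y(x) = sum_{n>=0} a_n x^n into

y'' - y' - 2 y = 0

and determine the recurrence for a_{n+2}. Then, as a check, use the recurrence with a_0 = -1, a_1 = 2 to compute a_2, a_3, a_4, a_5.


Substitute y = sum_n a_n x^n.
y''(x) has coefficient (n+2)(n+1) a_{n+2} at x^n;
-y'(x) has coefficient -(n+1) a_{n+1} at x^n;
-2 y(x) has coefficient -2 a_n at x^n.
Matching x^n: (n+2)(n+1) a_{n+2} - (n+1) a_{n+1} - 2 a_n = 0.
Thus a_{n+2} = [(n+1) a_{n+1} + 2 a_n] / ((n+1)(n+2)).

Check with a_0 = -1, a_1 = 2 (apply the recurrence for n = 0, 1, 2, 3): a_0 = -1, a_1 = 2, a_2 = 0, a_3 = 2/3, a_4 = 1/6, a_5 = 1/10.

a_(n+2) = [(n+1) a_(n+1) + 2 a_n] / ((n+1)(n+2)); check: a_0 = -1, a_1 = 2, a_2 = 0, a_3 = 2/3, a_4 = 1/6, a_5 = 1/10


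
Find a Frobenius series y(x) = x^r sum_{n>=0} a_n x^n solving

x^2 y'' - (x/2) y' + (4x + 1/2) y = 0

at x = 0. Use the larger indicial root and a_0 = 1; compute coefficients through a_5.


Write in Frobenius form y'' + (p(x)/x) y' + (q(x)/x^2) y = 0:
  p(x) = -1/2,  q(x) = 4x + 1/2.
Indicial equation: r(r-1) + (-1/2) r + (1/2) = 0 -> roots r_1 = 1, r_2 = 1/2.
Take r = r_1 = 1. Let y(x) = x^r sum_{n>=0} a_n x^n with a_0 = 1.
Substitute y = x^r sum a_n x^n and match x^{r+n}. The recurrence is
  D(n) a_n + 4 a_{n-1} = 0,  where D(n) = (r+n)(r+n-1) + (-1/2)(r+n) + (1/2).
  a_n = -4 / D(n) * a_{n-1}.
Since the indicial polynomial factors as (r - r_1)(r - r_2), D(n) = (r_1 + n - r_1)(r_1 + n - r_2) = n(n + 1/2).
Evaluating step by step (a_0 = 1):
  n = 1: D(1) = 1(1 + 1/2) = 3/2; numerator = -4(1) = -4; a_1 = (-4)/(3/2) = -8/3
  n = 2: D(2) = 2(2 + 1/2) = 5; numerator = -4(-8/3) = 32/3; a_2 = (32/3)/(5) = 32/15
  n = 3: D(3) = 3(3 + 1/2) = 21/2; numerator = -4(32/15) = -128/15; a_3 = (-128/15)/(21/2) = -256/315
  n = 4: D(4) = 4(4 + 1/2) = 18; numerator = -4(-256/315) = 1024/315; a_4 = (1024/315)/(18) = 512/2835
  n = 5: D(5) = 5(5 + 1/2) = 55/2; numerator = -4(512/2835) = -2048/2835; a_5 = (-2048/2835)/(55/2) = -4096/155925

r = 1; a_0 = 1; a_1 = -8/3; a_2 = 32/15; a_3 = -256/315; a_4 = 512/2835; a_5 = -4096/155925


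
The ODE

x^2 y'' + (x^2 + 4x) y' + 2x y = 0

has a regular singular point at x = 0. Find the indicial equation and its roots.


Divide by x^2 to reach normal form y'' + P_1(x) y' + P_2(x) y = 0 with P_1(x) = 1 + 4/x and P_2(x) = 2/x.
x = 0 is a singular point because the y'-coefficient 1 + 4/x has a pole at x = 0 and the y-coefficient 2/x has a pole at x = 0.
It is a regular singular point because x P_1(x) = p(x) = x + 4 and x^2 P_2(x) = q(x) = 2x are polynomials, hence analytic at x = 0.
p(0) = 4,  q(0) = 0.
Indicial equation: r(r-1) + p(0) r + q(0) = 0, i.e. r^2 + (p(0) - 1) r + q(0) = 0, i.e. r^2 + 3 r = 0.
Discriminant: (3)^2 - 4(0) = 9, so r = (-3 ± 3)/2.
Solving: r_1 = 0, r_2 = -3.

indicial: r^2 + 3 r = 0; roots r_1 = 0, r_2 = -3


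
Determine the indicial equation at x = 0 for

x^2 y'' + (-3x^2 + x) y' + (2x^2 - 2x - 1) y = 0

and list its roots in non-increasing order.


Divide by x^2 to reach normal form y'' + P_1(x) y' + P_2(x) y = 0 with P_1(x) = -3 + 1/x and P_2(x) = 2 - 2/x - 1/x^2.
x = 0 is a singular point because the y'-coefficient -3 + 1/x has a pole at x = 0 and the y-coefficient 2 - 2/x - 1/x^2 has a pole at x = 0.
It is a regular singular point because x P_1(x) = p(x) = 1 - 3x and x^2 P_2(x) = q(x) = 2x^2 - 2x - 1 are polynomials, hence analytic at x = 0.
p(0) = 1,  q(0) = -1.
Indicial equation: r(r-1) + p(0) r + q(0) = 0, i.e. r^2 + (p(0) - 1) r + q(0) = 0, i.e. r^2 - 1 = 0.
Discriminant: (0)^2 - 4(-1) = 4, so r = (0 ± 2)/2.
Solving: r_1 = 1, r_2 = -1.

indicial: r^2 - 1 = 0; roots r_1 = 1, r_2 = -1


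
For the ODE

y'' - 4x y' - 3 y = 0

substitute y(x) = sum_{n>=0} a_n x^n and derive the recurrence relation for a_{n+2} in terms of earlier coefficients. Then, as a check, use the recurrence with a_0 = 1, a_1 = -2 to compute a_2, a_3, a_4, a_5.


Substitute y = sum_n a_n x^n.
y''(x) has coefficient (n+2)(n+1) a_{n+2} at x^n;
-4 x y'(x) has coefficient -4 n a_n at x^n (shift);
-3 y(x) has coefficient -3 a_n at x^n.
Matching x^n: (n+2)(n+1) a_{n+2} + (-4n - 3) a_n = 0.
Thus a_{n+2} = (4n + 3) / ((n+1)(n+2)) * a_n.

Check with a_0 = 1, a_1 = -2 (apply the recurrence for n = 0, 1, 2, 3): a_0 = 1, a_1 = -2, a_2 = 3/2, a_3 = -7/3, a_4 = 11/8, a_5 = -7/4.

a_(n+2) = (4n + 3) / ((n+1)(n+2)) * a_n; check: a_0 = 1, a_1 = -2, a_2 = 3/2, a_3 = -7/3, a_4 = 11/8, a_5 = -7/4


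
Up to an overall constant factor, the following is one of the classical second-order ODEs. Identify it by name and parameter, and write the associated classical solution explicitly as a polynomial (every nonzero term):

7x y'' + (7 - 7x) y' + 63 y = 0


All three coefficients share the factor 7; dividing through by 7 gives  x y'' + (1 - x) y' + 9 y = 0.
This matches the Laguerre equation x y'' + (1 - x) y' + n y = 0 with n = 9; the polynomial solution is L_9(x).
With y = sum_k a_k x^k, matching x^k gives (k+1)k a_{k+1} + (k+1) a_{k+1} - k a_k + n a_k = 0, i.e. (k+1)^2 a_{k+1} = (k - n) a_k = (k - 9) a_k. The right side vanishes at k = 9, so the series terminates at degree 9.
Standard normalization L_n(0) = 1 gives a_0 = 1. Work upward with a_{k+1} = (k - 9) a_k / (k+1)^2:
  a_1 = (0 - 9)(1) / 1^2 = -9/1 = -9
  a_2 = (1 - 9)(-9) / 2^2 = 72/4 = 18
  a_3 = (2 - 9)(18) / 3^2 = -126/9 = -14
  a_4 = (3 - 9)(-14) / 4^2 = 84/16 = 21/4
  a_5 = (4 - 9)(21/4) / 5^2 = (-105/4)/25 = -21/20
  a_6 = (5 - 9)(-21/20) / 6^2 = (21/5)/36 = 7/60
  a_7 = (6 - 9)(7/60) / 7^2 = (-7/20)/49 = -1/140
  a_8 = (7 - 9)(-1/140) / 8^2 = (1/70)/64 = 1/4480
  a_9 = (8 - 9)(1/4480) / 9^2 = (-1/4480)/81 = -1/362880
Hence L_9(x) = -x^9/362880 + x^8/4480 - x^7/140 + 7 x^6/60 - 21 x^5/20 + 21 x^4/4 - 14 x^3 + 18 x^2 - 9 x + 1.

L_9(x); series = -x^9/362880 + x^8/4480 - x^7/140 + 7 x^6/60 - 21 x^5/20 + 21 x^4/4 - 14 x^3 + 18 x^2 - 9 x + 1


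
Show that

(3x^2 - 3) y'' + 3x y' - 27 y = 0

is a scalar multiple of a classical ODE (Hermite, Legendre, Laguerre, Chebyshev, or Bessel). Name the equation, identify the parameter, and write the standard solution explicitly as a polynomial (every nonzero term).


All three coefficients share the factor -3; dividing through by -3 gives  (1 - x^2) y'' - x y' + 9 y = 0.
This matches the Chebyshev equation (1 - x^2) y'' - x y' + n^2 y = 0 (note the -x y' term, not -2x y') with n^2 = 9, so n = 3; the polynomial solution is T_3(x).
With y = sum_k a_k x^k, matching x^k gives (k+2)(k+1) a_{k+2} = (k^2 - n^2) a_k = (k - 3)(k + 3) a_k. The right side vanishes at k = 3, so the series with the parity of 3 terminates at degree 3.
Standard normalization: leading coefficient of T_n is 2^(n-1), so a_3 = 2^2 = 4. Work downward with a_k = (k+1)(k+2) a_{k+2} / ((k - 3)(k + 3)):
  a_1 = (2)(3)(4) / ((1 - 3)(1 + 3)) = 24/(-8) = -3
Hence T_3(x) = 4 x^3 - 3 x.

T_3(x); series = 4 x^3 - 3 x


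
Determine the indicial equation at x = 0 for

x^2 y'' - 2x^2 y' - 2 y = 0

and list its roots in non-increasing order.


Divide by x^2 to reach normal form y'' + P_1(x) y' + P_2(x) y = 0 with P_1(x) = -2 and P_2(x) = -2/x^2.
x = 0 is a singular point because the y-coefficient -2/x^2 has a pole at x = 0.
It is a regular singular point because x P_1(x) = p(x) = -2x and x^2 P_2(x) = q(x) = -2 are polynomials, hence analytic at x = 0.
p(0) = 0,  q(0) = -2.
Indicial equation: r(r-1) + p(0) r + q(0) = 0, i.e. r^2 + (p(0) - 1) r + q(0) = 0, i.e. r^2 - 1 r - 2 = 0.
Discriminant: (-1)^2 - 4(-2) = 9, so r = (1 ± 3)/2.
Solving: r_1 = 2, r_2 = -1.

indicial: r^2 - 1 r - 2 = 0; roots r_1 = 2, r_2 = -1


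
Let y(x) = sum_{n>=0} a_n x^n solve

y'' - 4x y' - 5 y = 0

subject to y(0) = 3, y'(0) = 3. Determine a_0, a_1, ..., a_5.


Ansatz: y(x) = sum_{n>=0} a_n x^n, so y'(x) = sum_{n>=1} n a_n x^(n-1) and y''(x) = sum_{n>=2} n(n-1) a_n x^(n-2).
Substitute into P(x) y'' + Q(x) y' + R(x) y = 0 with P(x) = 1, Q(x) = -4x, R(x) = -5, and match powers of x.
Initial conditions: a_0 = 3, a_1 = 3.
Setting the coefficient of each power of x to zero and solving order by order (substituting the coefficients already found):
  x^0: 2 a_2 - 5 a_0 = 0  ->  2 a_2 = 5 a_0 = 15  ->  a_2 = 15/2
  x^1: 6 a_3 - 9 a_1 = 0  ->  6 a_3 = 9 a_1 = 27  ->  a_3 = 9/2
  x^2: 12 a_4 - 13 a_2 = 0  ->  12 a_4 = 13 a_2 = 195/2  ->  a_4 = 65/8
  x^3: 20 a_5 - 17 a_3 = 0  ->  20 a_5 = 17 a_3 = 153/2  ->  a_5 = 153/40
Truncated series: y(x) = 3 + 3 x + (15/2) x^2 + (9/2) x^3 + (65/8) x^4 + (153/40) x^5 + O(x^6).

a_0 = 3; a_1 = 3; a_2 = 15/2; a_3 = 9/2; a_4 = 65/8; a_5 = 153/40


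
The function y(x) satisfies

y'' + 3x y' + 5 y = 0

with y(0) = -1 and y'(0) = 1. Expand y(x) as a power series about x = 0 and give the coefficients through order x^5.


Ansatz: y(x) = sum_{n>=0} a_n x^n, so y'(x) = sum_{n>=1} n a_n x^(n-1) and y''(x) = sum_{n>=2} n(n-1) a_n x^(n-2).
Substitute into P(x) y'' + Q(x) y' + R(x) y = 0 with P(x) = 1, Q(x) = 3x, R(x) = 5, and match powers of x.
Initial conditions: a_0 = -1, a_1 = 1.
Setting the coefficient of each power of x to zero and solving order by order (substituting the coefficients already found):
  x^0: 2 a_2 + 5 a_0 = 0  ->  2 a_2 = -5 a_0 = 5  ->  a_2 = 5/2
  x^1: 6 a_3 + 8 a_1 = 0  ->  6 a_3 = -8 a_1 = -8  ->  a_3 = -4/3
  x^2: 12 a_4 + 11 a_2 = 0  ->  12 a_4 = -11 a_2 = -55/2  ->  a_4 = -55/24
  x^3: 20 a_5 + 14 a_3 = 0  ->  20 a_5 = -14 a_3 = 56/3  ->  a_5 = 14/15
Truncated series: y(x) = -1 + x + (5/2) x^2 - (4/3) x^3 - (55/24) x^4 + (14/15) x^5 + O(x^6).

a_0 = -1; a_1 = 1; a_2 = 5/2; a_3 = -4/3; a_4 = -55/24; a_5 = 14/15


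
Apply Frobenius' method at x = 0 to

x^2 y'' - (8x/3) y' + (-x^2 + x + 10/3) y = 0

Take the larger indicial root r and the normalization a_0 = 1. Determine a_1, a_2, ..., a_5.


Write in Frobenius form y'' + (p(x)/x) y' + (q(x)/x^2) y = 0:
  p(x) = -8/3,  q(x) = -x^2 + x + 10/3.
Indicial equation: r(r-1) + (-8/3) r + (10/3) = 0 -> roots r_1 = 2, r_2 = 5/3.
Take r = r_1 = 2. Let y(x) = x^r sum_{n>=0} a_n x^n with a_0 = 1.
Substitute y = x^r sum a_n x^n and match x^{r+n}. The recurrence is
  D(n) a_n + 1 a_{n-1} - 1 a_{n-2} = 0,  where D(n) = (r+n)(r+n-1) + (-8/3)(r+n) + (10/3).
  a_n = [-1 a_{n-1} + 1 a_{n-2}] / D(n).
Since the indicial polynomial factors as (r - r_1)(r - r_2), D(n) = (r_1 + n - r_1)(r_1 + n - r_2) = n(n + 1/3).
Evaluating step by step (a_0 = 1):
  n = 1: D(1) = 1(1 + 1/3) = 4/3; numerator = -1(1) = -1; a_1 = (-1)/(4/3) = -3/4
  n = 2: D(2) = 2(2 + 1/3) = 14/3; numerator = -1(-3/4) + 1(1) = 7/4; a_2 = (7/4)/(14/3) = 3/8
  n = 3: D(3) = 3(3 + 1/3) = 10; numerator = -1(3/8) + 1(-3/4) = -9/8; a_3 = (-9/8)/(10) = -9/80
  n = 4: D(4) = 4(4 + 1/3) = 52/3; numerator = -1(-9/80) + 1(3/8) = 39/80; a_4 = (39/80)/(52/3) = 9/320
  n = 5: D(5) = 5(5 + 1/3) = 80/3; numerator = -1(9/320) + 1(-9/80) = -9/64; a_5 = (-9/64)/(80/3) = -27/5120

r = 2; a_0 = 1; a_1 = -3/4; a_2 = 3/8; a_3 = -9/80; a_4 = 9/320; a_5 = -27/5120


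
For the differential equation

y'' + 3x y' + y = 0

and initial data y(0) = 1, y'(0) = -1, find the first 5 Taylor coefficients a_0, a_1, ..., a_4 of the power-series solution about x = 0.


Ansatz: y(x) = sum_{n>=0} a_n x^n, so y'(x) = sum_{n>=1} n a_n x^(n-1) and y''(x) = sum_{n>=2} n(n-1) a_n x^(n-2).
Substitute into P(x) y'' + Q(x) y' + R(x) y = 0 with P(x) = 1, Q(x) = 3x, R(x) = 1, and match powers of x.
Initial conditions: a_0 = 1, a_1 = -1.
Setting the coefficient of each power of x to zero and solving order by order (substituting the coefficients already found):
  x^0: 2 a_2 + a_0 = 0  ->  2 a_2 = -a_0 = -1  ->  a_2 = -1/2
  x^1: 6 a_3 + 4 a_1 = 0  ->  6 a_3 = -4 a_1 = 4  ->  a_3 = 2/3
  x^2: 12 a_4 + 7 a_2 = 0  ->  12 a_4 = -7 a_2 = 7/2  ->  a_4 = 7/24
Truncated series: y(x) = 1 - x - (1/2) x^2 + (2/3) x^3 + (7/24) x^4 + O(x^5).

a_0 = 1; a_1 = -1; a_2 = -1/2; a_3 = 2/3; a_4 = 7/24


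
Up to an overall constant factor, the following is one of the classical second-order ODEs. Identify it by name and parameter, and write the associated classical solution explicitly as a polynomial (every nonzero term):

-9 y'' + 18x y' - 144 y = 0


All three coefficients share the factor -9; dividing through by -9 gives  y'' - 2x y' + 16 y = 0.
This matches the Hermite equation y'' - 2x y' + 2n y = 0 with 2n = 16, so n = 8; the polynomial solution is H_8(x).
With y = sum_k a_k x^k, matching x^k gives (k+2)(k+1) a_{k+2} = 2(k - n) a_k = 2(k - 8) a_k. The right side vanishes at k = 8, so the series with the parity of 8 terminates at degree 8.
Standard normalization: leading coefficient of H_n is 2^n, so a_8 = 2^8 = 256. Work downward with a_k = (k+1)(k+2) a_{k+2} / (2(k - n)):
  a_6 = (7)(8)(256) / (2(6 - 8)) = 14336/(-4) = -3584
  a_4 = (5)(6)(-3584) / (2(4 - 8)) = -107520/(-8) = 13440
  a_2 = (3)(4)(13440) / (2(2 - 8)) = 161280/(-12) = -13440
  a_0 = (1)(2)(-13440) / (2(0 - 8)) = -26880/(-16) = 1680
Hence H_8(x) = 256 x^8 - 3584 x^6 + 13440 x^4 - 13440 x^2 + 1680.

H_8(x); series = 256 x^8 - 3584 x^6 + 13440 x^4 - 13440 x^2 + 1680
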